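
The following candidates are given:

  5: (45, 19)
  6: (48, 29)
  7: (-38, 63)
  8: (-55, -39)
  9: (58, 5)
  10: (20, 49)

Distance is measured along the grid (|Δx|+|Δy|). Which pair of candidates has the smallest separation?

5 and 6

Pairwise distances:
5–6: |3| + |10| = 3 + 10 = 13
5–7: |-83| + |44| = 83 + 44 = 127
5–8: |-100| + |-58| = 100 + 58 = 158
5–9: |13| + |-14| = 13 + 14 = 27
5–10: |-25| + |30| = 25 + 30 = 55
6–7: |-86| + |34| = 86 + 34 = 120
6–8: |-103| + |-68| = 103 + 68 = 171
6–9: |10| + |-24| = 10 + 24 = 34
6–10: |-28| + |20| = 28 + 20 = 48
7–8: |-17| + |-102| = 17 + 102 = 119
7–9: |96| + |-58| = 96 + 58 = 154
7–10: |58| + |-14| = 58 + 14 = 72
8–9: |113| + |44| = 113 + 44 = 157
8–10: |75| + |88| = 75 + 88 = 163
9–10: |-38| + |44| = 38 + 44 = 82
Closest pair: 5–6 at 13.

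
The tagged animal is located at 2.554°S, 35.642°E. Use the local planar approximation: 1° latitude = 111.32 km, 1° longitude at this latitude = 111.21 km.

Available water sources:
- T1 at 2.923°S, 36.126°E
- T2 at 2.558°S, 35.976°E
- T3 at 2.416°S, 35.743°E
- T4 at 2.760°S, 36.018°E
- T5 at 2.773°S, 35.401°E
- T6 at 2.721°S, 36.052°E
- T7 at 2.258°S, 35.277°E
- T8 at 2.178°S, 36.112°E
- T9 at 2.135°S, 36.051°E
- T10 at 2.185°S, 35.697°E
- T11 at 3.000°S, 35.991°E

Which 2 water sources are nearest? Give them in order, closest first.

T3, T5

Distances from 2.554°S, 35.642°E:
T1: 67.709 km
T2: 37.147 km
T3: 19.030 km
T4: 47.690 km
T5: 36.231 km
T6: 49.240 km
T7: 52.282 km
T8: 66.962 km
T9: 65.149 km
T10: 41.530 km
T11: 63.019 km
Sorted: T3 (19.030 km) < T5 (36.231 km) < T2 (37.147 km) < T10 (41.530 km) < …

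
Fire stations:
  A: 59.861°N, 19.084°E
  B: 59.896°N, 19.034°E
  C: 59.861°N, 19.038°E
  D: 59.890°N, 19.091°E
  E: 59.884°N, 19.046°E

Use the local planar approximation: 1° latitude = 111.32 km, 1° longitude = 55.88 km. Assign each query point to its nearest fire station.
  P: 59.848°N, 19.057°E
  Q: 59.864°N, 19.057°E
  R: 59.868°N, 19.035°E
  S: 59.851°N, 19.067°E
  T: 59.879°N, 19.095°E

P at 59.848°N, 19.057°E:
  A: 2.091 km
  B: 5.496 km
  C: 1.795 km
  D: 5.047 km
  E: 4.054 km
  → nearest: C (1.795 km)
Q at 59.864°N, 19.057°E:
  A: 1.545 km
  B: 3.787 km
  C: 1.113 km
  D: 3.462 km
  E: 2.310 km
  → nearest: C (1.113 km)
R at 59.868°N, 19.035°E:
  A: 2.847 km
  B: 3.117 km
  C: 0.797 km
  D: 3.974 km
  E: 1.884 km
  → nearest: C (0.797 km)
S at 59.851°N, 19.067°E:
  A: 1.463 km
  B: 5.338 km
  C: 1.966 km
  D: 4.544 km
  E: 3.856 km
  → nearest: A (1.463 km)
T at 59.879°N, 19.095°E:
  A: 2.096 km
  B: 3.899 km
  C: 3.763 km
  D: 1.245 km
  E: 2.794 km
  → nearest: D (1.245 km)

P→C; Q→C; R→C; S→A; T→D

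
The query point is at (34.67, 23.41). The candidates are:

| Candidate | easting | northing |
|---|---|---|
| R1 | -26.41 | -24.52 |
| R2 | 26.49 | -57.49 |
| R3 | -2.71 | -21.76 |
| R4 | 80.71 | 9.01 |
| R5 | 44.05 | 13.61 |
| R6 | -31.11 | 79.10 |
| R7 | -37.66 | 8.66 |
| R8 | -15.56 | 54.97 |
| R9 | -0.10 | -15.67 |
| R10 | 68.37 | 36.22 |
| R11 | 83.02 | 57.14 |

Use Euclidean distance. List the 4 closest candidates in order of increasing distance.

Distances from (34.67, 23.41):
R1: 77.64
R2: 81.31
R3: 58.63
R4: 48.24
R5: 13.57
R6: 86.19
R7: 73.82
R8: 59.32
R9: 52.31
R10: 36.05
R11: 58.95
Sorted: R5 (13.57) < R10 (36.05) < R4 (48.24) < R9 (52.31) < R3 (58.63) < R11 (58.95) < …

R5, R10, R4, R9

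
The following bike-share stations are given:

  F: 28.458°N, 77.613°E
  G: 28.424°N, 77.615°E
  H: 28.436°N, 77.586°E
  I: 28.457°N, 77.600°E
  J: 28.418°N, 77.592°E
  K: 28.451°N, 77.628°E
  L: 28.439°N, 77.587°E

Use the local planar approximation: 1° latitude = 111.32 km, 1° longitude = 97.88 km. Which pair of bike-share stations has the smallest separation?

Pairwise distances:
F–G: √((-0.034·111.32)² + (0.002·97.88)²) = √(14.32532 + 0.03832) = 3.790 km
F–H: √((-0.022·111.32)² + (-0.027·97.88)²) = √(5.99780 + 6.98418) = 3.603 km
F–I: √((-0.001·111.32)² + (-0.013·97.88)²) = √(0.01239 + 1.61910) = 1.277 km
F–J: √((-0.040·111.32)² + (-0.021·97.88)²) = √(19.82743 + 4.22500) = 4.904 km
F–K: √((-0.007·111.32)² + (0.015·97.88)²) = √(0.60721 + 2.15561) = 1.662 km
F–L: √((-0.019·111.32)² + (-0.026·97.88)²) = √(4.47356 + 6.47641) = 3.309 km
G–H: √((0.012·111.32)² + (-0.029·97.88)²) = √(1.78447 + 8.05720) = 3.137 km
G–I: √((0.033·111.32)² + (-0.015·97.88)²) = √(13.49504 + 2.15561) = 3.956 km
G–J: √((-0.006·111.32)² + (-0.023·97.88)²) = √(0.44612 + 5.06808) = 2.348 km
G–K: √((0.027·111.32)² + (0.013·97.88)²) = √(9.03387 + 1.61910) = 3.264 km
G–L: √((0.015·111.32)² + (-0.028·97.88)²) = √(2.78823 + 7.51111) = 3.209 km
H–I: √((0.021·111.32)² + (0.014·97.88)²) = √(5.46493 + 1.87778) = 2.710 km
H–J: √((-0.018·111.32)² + (0.006·97.88)²) = √(4.01505 + 0.34490) = 2.088 km
H–K: √((0.015·111.32)² + (0.042·97.88)²) = √(2.78823 + 16.89999) = 4.437 km
H–L: √((0.003·111.32)² + (0.001·97.88)²) = √(0.11153 + 0.00958) = 0.348 km
I–J: √((-0.039·111.32)² + (-0.008·97.88)²) = √(18.84845 + 0.61315) = 4.412 km
I–K: √((-0.006·111.32)² + (0.028·97.88)²) = √(0.44612 + 7.51111) = 2.821 km
I–L: √((-0.018·111.32)² + (-0.013·97.88)²) = √(4.01505 + 1.61910) = 2.374 km
J–K: √((0.033·111.32)² + (0.036·97.88)²) = √(13.49504 + 12.41632) = 5.090 km
J–L: √((0.021·111.32)² + (-0.005·97.88)²) = √(5.46493 + 0.23951) = 2.388 km
K–L: √((-0.012·111.32)² + (-0.041·97.88)²) = √(1.78447 + 16.10481) = 4.230 km
Closest pair: H–L at 0.348 km.

H and L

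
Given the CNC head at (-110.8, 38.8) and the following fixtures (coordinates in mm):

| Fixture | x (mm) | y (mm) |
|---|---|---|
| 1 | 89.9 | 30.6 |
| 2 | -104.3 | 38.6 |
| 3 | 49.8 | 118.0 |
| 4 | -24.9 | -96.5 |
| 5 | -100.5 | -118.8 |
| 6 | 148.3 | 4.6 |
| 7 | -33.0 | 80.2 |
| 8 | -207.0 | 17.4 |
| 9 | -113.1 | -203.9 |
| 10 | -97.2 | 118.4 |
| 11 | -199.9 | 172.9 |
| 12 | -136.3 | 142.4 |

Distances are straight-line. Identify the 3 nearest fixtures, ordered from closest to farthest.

2, 10, 7

Distances from (-110.8, 38.8):
1: √((200.7)² + (-8.2)²) = √(40280.490 + 67.240) = 200.9 mm
2: √((6.5)² + (-0.2)²) = √(42.250 + 0.040) = 6.5 mm
3: √((160.6)² + (79.2)²) = √(25792.360 + 6272.640) = 179.1 mm
4: √((85.9)² + (-135.3)²) = √(7378.810 + 18306.090) = 160.3 mm
5: √((10.3)² + (-157.6)²) = √(106.090 + 24837.760) = 157.9 mm
6: √((259.1)² + (-34.2)²) = √(67132.810 + 1169.640) = 261.3 mm
7: √((77.8)² + (41.4)²) = √(6052.840 + 1713.960) = 88.1 mm
8: √((-96.2)² + (-21.4)²) = √(9254.440 + 457.960) = 98.6 mm
9: √((-2.3)² + (-242.7)²) = √(5.290 + 58903.290) = 242.7 mm
10: √((13.6)² + (79.6)²) = √(184.960 + 6336.160) = 80.8 mm
11: √((-89.1)² + (134.1)²) = √(7938.810 + 17982.810) = 161.0 mm
12: √((-25.5)² + (103.6)²) = √(650.250 + 10732.960) = 106.7 mm
Sorted: 2 (6.5 mm) < 10 (80.8 mm) < 7 (88.1 mm) < 8 (98.6 mm) < 12 (106.7 mm) < …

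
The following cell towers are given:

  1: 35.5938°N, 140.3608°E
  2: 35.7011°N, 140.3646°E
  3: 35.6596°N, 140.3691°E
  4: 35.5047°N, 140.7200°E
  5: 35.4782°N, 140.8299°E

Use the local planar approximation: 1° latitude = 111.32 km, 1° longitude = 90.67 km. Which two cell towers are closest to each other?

Pairwise distances:
1–2: √((0.1073·111.32)² + (0.0038·90.67)²) = √(142.674329 + 0.118712) = 11.9496 km
1–3: √((0.0658·111.32)² + (0.0083·90.67)²) = √(53.653515 + 0.566348) = 7.3634 km
1–4: √((-0.0891·111.32)² + (0.3592·90.67)²) = √(98.378864 + 1060.717875) = 34.0455 km
1–5: √((-0.1156·111.32)² + (0.4691·90.67)²) = √(165.600660 + 1809.081354) = 44.4374 km
2–3: √((-0.0415·111.32)² + (0.0045·90.67)²) = √(21.342367 + 0.166476) = 4.6378 km
2–4: √((-0.1964·111.32)² + (0.3554·90.67)²) = √(478.001613 + 1038.393781) = 38.9409 km
2–5: √((-0.2229·111.32)² + (0.4653·90.67)²) = √(615.696284 + 1779.890711) = 48.9447 km
3–4: √((-0.1549·111.32)² + (0.3509·90.67)²) = √(297.337189 + 1012.264410) = 36.1884 km
3–5: √((-0.1814·111.32)² + (0.4608·90.67)²) = √(407.775342 + 1745.629901) = 46.4048 km
4–5: √((-0.0265·111.32)² + (0.1099·90.67)²) = √(8.702382 + 99.293911) = 10.3921 km
Closest pair: 2–3 at 4.6378 km.

2 and 3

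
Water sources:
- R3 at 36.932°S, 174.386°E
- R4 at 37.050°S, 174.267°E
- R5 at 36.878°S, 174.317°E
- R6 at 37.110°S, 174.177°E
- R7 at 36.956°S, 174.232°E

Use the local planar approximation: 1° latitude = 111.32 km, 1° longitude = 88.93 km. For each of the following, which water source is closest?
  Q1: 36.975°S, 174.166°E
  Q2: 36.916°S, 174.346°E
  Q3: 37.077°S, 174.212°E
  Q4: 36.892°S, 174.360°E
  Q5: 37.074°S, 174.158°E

Q1 at 36.975°S, 174.166°E:
  R3: √((0.043·111.32)² + (0.220·88.93)²) = √(22.91307 + 382.77357) = 20.142 km
  R4: √((-0.075·111.32)² + (0.101·88.93)²) = √(69.70580 + 80.67507) = 12.263 km
  R5: √((0.097·111.32)² + (0.151·88.93)²) = √(116.59767 + 180.32273) = 17.231 km
  R6: √((-0.135·111.32)² + (0.011·88.93)²) = √(225.84680 + 0.95693) = 15.060 km
  R7: √((0.019·111.32)² + (0.066·88.93)²) = √(4.47356 + 34.44962) = 6.239 km
  → nearest: R7 (6.239 km)
Q2 at 36.916°S, 174.346°E:
  R3: √((-0.016·111.32)² + (0.040·88.93)²) = √(3.17239 + 12.65367) = 3.978 km
  R4: √((-0.134·111.32)² + (-0.079·88.93)²) = √(222.51331 + 49.35723) = 16.488 km
  R5: √((0.038·111.32)² + (-0.029·88.93)²) = √(17.89425 + 6.65109) = 4.954 km
  R6: √((-0.194·111.32)² + (-0.169·88.93)²) = √(466.39067 + 225.87595) = 26.311 km
  R7: √((-0.040·111.32)² + (-0.114·88.93)²) = √(19.82743 + 102.77945) = 11.073 km
  → nearest: R3 (3.978 km)
Q3 at 37.077°S, 174.212°E:
  R3: √((0.145·111.32)² + (0.174·88.93)²) = √(260.54479 + 239.43911) = 22.360 km
  R4: √((0.027·111.32)² + (0.055·88.93)²) = √(9.03387 + 23.92335) = 5.741 km
  R5: √((0.199·111.32)² + (0.105·88.93)²) = √(490.74123 + 87.19171) = 24.040 km
  R6: √((-0.033·111.32)² + (-0.035·88.93)²) = √(13.49504 + 9.68797) = 4.815 km
  R7: √((0.121·111.32)² + (0.020·88.93)²) = √(181.43336 + 3.16342) = 13.587 km
  → nearest: R6 (4.815 km)
Q4 at 36.892°S, 174.360°E:
  R3: √((-0.040·111.32)² + (0.026·88.93)²) = √(19.82743 + 5.34618) = 5.017 km
  R4: √((-0.158·111.32)² + (-0.093·88.93)²) = √(309.35744 + 68.40100) = 19.436 km
  R5: √((0.014·111.32)² + (-0.043·88.93)²) = √(2.42886 + 14.62290) = 4.129 km
  R6: √((-0.218·111.32)² + (-0.183·88.93)²) = √(588.92418 + 264.84926) = 29.219 km
  R7: √((-0.064·111.32)² + (-0.128·88.93)²) = √(50.75822 + 129.57360) = 13.429 km
  → nearest: R5 (4.129 km)
Q5 at 37.074°S, 174.158°E:
  R3: √((0.142·111.32)² + (0.228·88.93)²) = √(249.87516 + 411.11780) = 25.710 km
  R4: √((0.024·111.32)² + (0.109·88.93)²) = √(7.13787 + 93.96142) = 10.055 km
  R5: √((0.196·111.32)² + (0.159·88.93)²) = √(476.05654 + 199.93592) = 26.000 km
  R6: √((-0.036·111.32)² + (0.019·88.93)²) = √(16.06022 + 2.85498) = 4.349 km
  R7: √((0.118·111.32)² + (0.074·88.93)²) = √(172.54819 + 43.30719) = 14.692 km
  → nearest: R6 (4.349 km)

Q1→R7; Q2→R3; Q3→R6; Q4→R5; Q5→R6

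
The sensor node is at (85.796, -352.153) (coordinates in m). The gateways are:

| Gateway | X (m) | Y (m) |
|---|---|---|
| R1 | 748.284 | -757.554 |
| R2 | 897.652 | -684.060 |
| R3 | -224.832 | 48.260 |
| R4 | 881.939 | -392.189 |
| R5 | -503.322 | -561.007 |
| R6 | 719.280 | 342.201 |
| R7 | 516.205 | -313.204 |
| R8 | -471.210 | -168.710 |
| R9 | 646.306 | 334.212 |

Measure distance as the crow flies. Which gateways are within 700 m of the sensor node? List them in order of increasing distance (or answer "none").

Distances from (85.796, -352.153):
R1: 776.685 m
R2: 877.082 m
R3: 506.774 m
R4: 797.149 m
R5: 625.044 m
R6: 939.909 m
R7: 432.168 m
R8: 586.436 m
R9: 886.154 m
Threshold 700 m: R7 (432.168 m), R3 (506.774 m), R8 (586.436 m), R5 (625.044 m) are within range.

R7, R3, R8, R5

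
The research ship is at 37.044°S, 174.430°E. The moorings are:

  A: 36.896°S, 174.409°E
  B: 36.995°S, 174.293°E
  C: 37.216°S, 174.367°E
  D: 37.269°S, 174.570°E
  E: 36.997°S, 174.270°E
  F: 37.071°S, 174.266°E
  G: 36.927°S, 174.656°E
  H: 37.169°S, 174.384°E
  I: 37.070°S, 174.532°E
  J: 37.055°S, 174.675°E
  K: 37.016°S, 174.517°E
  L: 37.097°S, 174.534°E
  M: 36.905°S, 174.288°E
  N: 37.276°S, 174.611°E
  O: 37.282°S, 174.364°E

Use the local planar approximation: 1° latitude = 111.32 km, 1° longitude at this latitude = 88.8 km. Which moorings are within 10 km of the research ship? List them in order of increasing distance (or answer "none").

K, I

Distances from 37.044°S, 174.430°E:
A: √((0.148·111.32)² + (-0.021·88.8)²) = √(271.43749 + 3.47748) = 16.581 km
B: √((0.049·111.32)² + (-0.137·88.8)²) = √(29.75353 + 148.00182) = 13.332 km
C: √((-0.172·111.32)² + (-0.063·88.8)²) = √(366.60914 + 31.29731) = 19.948 km
D: √((-0.225·111.32)² + (0.140·88.8)²) = √(627.35221 + 154.55462) = 27.963 km
E: √((0.047·111.32)² + (-0.160·88.8)²) = √(27.37424 + 201.86726) = 15.141 km
F: √((-0.027·111.32)² + (-0.164·88.8)²) = √(9.03387 + 212.08679) = 14.870 km
G: √((0.117·111.32)² + (0.226·88.8)²) = √(169.63604 + 402.75673) = 23.925 km
H: √((-0.125·111.32)² + (-0.046·88.8)²) = √(193.62722 + 16.68559) = 14.502 km
I: √((-0.026·111.32)² + (0.102·88.8)²) = √(8.37709 + 82.04012) = 9.509 km
J: √((-0.011·111.32)² + (0.245·88.8)²) = √(1.49945 + 473.32354) = 21.790 km
K: √((0.028·111.32)² + (0.087·88.8)²) = √(9.71544 + 59.68490) = 8.331 km
L: √((-0.053·111.32)² + (0.104·88.8)²) = √(34.80953 + 85.28892) = 10.959 km
M: √((0.139·111.32)² + (-0.142·88.8)²) = √(239.42858 + 159.00201) = 19.961 km
N: √((-0.232·111.32)² + (0.181·88.8)²) = √(666.99467 + 258.33490) = 30.419 km
O: √((-0.238·111.32)² + (-0.066·88.8)²) = √(701.94051 + 34.34898) = 27.135 km
Threshold 10 km: K (8.331 km), I (9.509 km) are within range.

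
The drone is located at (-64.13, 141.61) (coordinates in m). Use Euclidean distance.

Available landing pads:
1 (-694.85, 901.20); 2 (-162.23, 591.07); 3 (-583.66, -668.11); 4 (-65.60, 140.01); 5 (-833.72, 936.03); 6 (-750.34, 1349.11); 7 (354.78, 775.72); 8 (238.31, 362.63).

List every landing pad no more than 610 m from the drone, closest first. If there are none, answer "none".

Distances from (-64.13, 141.61):
1: √((-630.72)² + (759.59)²) = √(397807.7184 + 576976.9681) = 987.31 m
2: √((-98.10)² + (449.46)²) = √(9623.6100 + 202014.2916) = 460.04 m
3: √((-519.53)² + (-809.72)²) = √(269911.4209 + 655646.4784) = 962.06 m
4: √((-1.47)² + (-1.60)²) = √(2.1609 + 2.5600) = 2.17 m
5: √((-769.59)² + (794.42)²) = √(592268.7681 + 631103.1364) = 1106.06 m
6: √((-686.21)² + (1207.50)²) = √(470884.1641 + 1458056.2500) = 1388.86 m
7: √((418.91)² + (634.11)²) = √(175485.5881 + 402095.4921) = 759.99 m
8: √((302.44)² + (221.02)²) = √(91469.9536 + 48849.8404) = 374.59 m
Threshold 610 m: 4 (2.17 m), 8 (374.59 m), 2 (460.04 m) are within range.

4, 8, 2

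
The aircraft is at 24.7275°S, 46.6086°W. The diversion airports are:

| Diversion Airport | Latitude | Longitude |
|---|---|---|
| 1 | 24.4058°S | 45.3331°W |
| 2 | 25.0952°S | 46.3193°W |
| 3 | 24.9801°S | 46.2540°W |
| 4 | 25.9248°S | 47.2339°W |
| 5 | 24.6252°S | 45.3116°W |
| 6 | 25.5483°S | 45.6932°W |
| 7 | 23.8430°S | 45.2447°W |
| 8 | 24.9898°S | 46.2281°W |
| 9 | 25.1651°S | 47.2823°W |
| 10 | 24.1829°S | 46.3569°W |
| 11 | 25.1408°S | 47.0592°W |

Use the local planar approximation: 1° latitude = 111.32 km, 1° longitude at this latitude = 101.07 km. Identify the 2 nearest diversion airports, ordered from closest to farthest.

3, 8

Distances from 24.7275°S, 46.6086°W:
1: √((0.3217·111.32)² + (1.2755·101.07)²) = √(1282.473846 + 16619.021792) = 133.7965 km
2: √((-0.3677·111.32)² + (0.2893·101.07)²) = √(1675.458423 + 854.951343) = 50.3032 km
3: √((-0.2526·111.32)² + (0.3546·101.07)²) = √(790.702456 + 1284.464169) = 45.5540 km
4: √((-1.1973·111.32)² + (-0.6253·101.07)²) = √(17764.474312 + 3994.122575) = 147.5080 km
5: √((0.1023·111.32)² + (1.2970·101.07)²) = √(129.687364 + 17184.008687) = 131.5815 km
6: √((-0.8208·111.32)² + (0.9154·101.07)²) = √(8348.742972 + 8559.853809) = 130.0331 km
7: √((0.8845·111.32)² + (1.3639·101.07)²) = √(9694.871783 + 19002.449636) = 169.4028 km
8: √((-0.2623·111.32)² + (0.3805·101.07)²) = √(852.595383 + 1478.951232) = 48.2861 km
9: √((-0.4376·111.32)² + (-0.6737·101.07)²) = √(2373.017943 + 4636.365079) = 83.7221 km
10: √((0.5446·111.32)² + (0.2517·101.07)²) = √(3675.375105 + 647.158951) = 65.7460 km
11: √((-0.4133·111.32)² + (-0.4506·101.07)²) = √(2116.787225 + 2074.086698) = 64.7370 km
Sorted: 3 (45.5540 km) < 8 (48.2861 km) < 2 (50.3032 km) < 11 (64.7370 km) < …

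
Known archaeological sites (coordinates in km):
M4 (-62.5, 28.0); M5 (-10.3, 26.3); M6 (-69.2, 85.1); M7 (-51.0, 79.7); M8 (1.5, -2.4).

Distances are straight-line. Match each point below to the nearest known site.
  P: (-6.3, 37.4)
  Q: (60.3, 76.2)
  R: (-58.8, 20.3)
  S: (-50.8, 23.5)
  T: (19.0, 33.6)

P at (-6.3, 37.4):
  M4: 56.98 km
  M5: 11.80 km
  M6: 78.94 km
  M7: 61.54 km
  M8: 40.56 km
  → nearest: M5 (11.80 km)
Q at (60.3, 76.2):
  M4: 131.92 km
  M5: 86.45 km
  M6: 129.81 km
  M7: 111.36 km
  M8: 98.16 km
  → nearest: M5 (86.45 km)
R at (-58.8, 20.3):
  M4: 8.54 km
  M5: 48.87 km
  M6: 65.63 km
  M7: 59.91 km
  M8: 64.43 km
  → nearest: M4 (8.54 km)
S at (-50.8, 23.5):
  M4: 12.54 km
  M5: 40.60 km
  M6: 64.29 km
  M7: 56.20 km
  M8: 58.36 km
  → nearest: M4 (12.54 km)
T at (19.0, 33.6):
  M4: 81.69 km
  M5: 30.20 km
  M6: 102.13 km
  M7: 83.82 km
  M8: 40.03 km
  → nearest: M5 (30.20 km)

P→M5; Q→M5; R→M4; S→M4; T→M5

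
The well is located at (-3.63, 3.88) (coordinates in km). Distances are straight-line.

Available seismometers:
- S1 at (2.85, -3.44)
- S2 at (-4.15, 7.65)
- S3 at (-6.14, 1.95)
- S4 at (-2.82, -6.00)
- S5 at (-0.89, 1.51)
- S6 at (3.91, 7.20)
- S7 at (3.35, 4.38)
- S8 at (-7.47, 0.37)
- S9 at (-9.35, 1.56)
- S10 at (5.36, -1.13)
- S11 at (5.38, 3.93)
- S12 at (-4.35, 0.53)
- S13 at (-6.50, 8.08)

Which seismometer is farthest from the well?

S10

Distances from (-3.63, 3.88):
S1: 9.78 km
S2: 3.81 km
S3: 3.17 km
S4: 9.91 km
S5: 3.62 km
S6: 8.24 km
S7: 7.00 km
S8: 5.20 km
S9: 6.17 km
S10: 10.29 km
S11: 9.01 km
S12: 3.43 km
S13: 5.09 km
Maximum: S10 at 10.29 km.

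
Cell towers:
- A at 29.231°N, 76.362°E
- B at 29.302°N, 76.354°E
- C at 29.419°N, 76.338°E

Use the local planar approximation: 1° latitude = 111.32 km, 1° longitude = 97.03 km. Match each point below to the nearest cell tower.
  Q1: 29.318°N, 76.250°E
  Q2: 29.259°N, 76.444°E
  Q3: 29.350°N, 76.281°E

Q1 at 29.318°N, 76.250°E:
  A: 14.557 km
  B: 10.247 km
  C: 14.118 km
  → nearest: B (10.247 km)
Q2 at 29.259°N, 76.444°E:
  A: 8.545 km
  B: 9.959 km
  C: 20.568 km
  → nearest: A (8.545 km)
Q3 at 29.350°N, 76.281°E:
  A: 15.403 km
  B: 8.873 km
  C: 9.465 km
  → nearest: B (8.873 km)

Q1→B; Q2→A; Q3→B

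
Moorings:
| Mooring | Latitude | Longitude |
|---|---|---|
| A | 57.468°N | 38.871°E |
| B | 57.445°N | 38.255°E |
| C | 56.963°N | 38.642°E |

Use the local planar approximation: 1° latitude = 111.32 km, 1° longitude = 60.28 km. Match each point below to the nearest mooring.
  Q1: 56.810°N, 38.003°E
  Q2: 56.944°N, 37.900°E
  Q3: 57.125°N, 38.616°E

Q1 at 56.810°N, 38.003°E:
  A: √((0.658·111.32)² + (0.868·60.28)²) = √(5365.35154 + 2737.70051) = 90.017 km
  B: √((0.635·111.32)² + (0.252·60.28)²) = √(4996.82162 + 230.75311) = 72.302 km
  C: √((0.153·111.32)² + (0.639·60.28)²) = √(290.08766 + 1483.70720) = 42.116 km
  → nearest: C (42.116 km)
Q2 at 56.944°N, 37.900°E:
  A: √((0.524·111.32)² + (0.971·60.28)²) = √(3402.58489 + 3425.98098) = 82.635 km
  B: √((0.501·111.32)² + (0.355·60.28)²) = √(3110.44013 + 457.93432) = 59.736 km
  C: √((0.019·111.32)² + (0.742·60.28)²) = √(4.47356 + 2000.57251) = 44.778 km
  → nearest: C (44.778 km)
Q3 at 57.125°N, 38.616°E:
  A: √((0.343·111.32)² + (0.255·60.28)²) = √(1457.92316 + 236.27994) = 41.161 km
  B: √((0.320·111.32)² + (-0.361·60.28)²) = √(1268.95538 + 473.54460) = 41.743 km
  C: √((-0.162·111.32)² + (0.026·60.28)²) = √(325.21939 + 2.45637) = 18.102 km
  → nearest: C (18.102 km)

Q1→C; Q2→C; Q3→C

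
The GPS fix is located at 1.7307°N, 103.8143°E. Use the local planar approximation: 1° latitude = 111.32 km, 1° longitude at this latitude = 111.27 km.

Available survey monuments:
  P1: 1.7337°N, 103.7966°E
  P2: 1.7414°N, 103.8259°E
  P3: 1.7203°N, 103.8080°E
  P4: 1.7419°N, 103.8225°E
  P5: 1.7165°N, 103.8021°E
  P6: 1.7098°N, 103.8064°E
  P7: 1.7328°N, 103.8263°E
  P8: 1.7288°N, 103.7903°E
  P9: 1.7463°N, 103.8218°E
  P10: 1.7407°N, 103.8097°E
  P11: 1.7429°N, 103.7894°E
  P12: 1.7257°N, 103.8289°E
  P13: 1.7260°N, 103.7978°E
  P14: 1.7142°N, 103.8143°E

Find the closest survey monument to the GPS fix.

P10

Distances from 1.7307°N, 103.8143°E:
P1: √((0.0030·111.32)² + (-0.0177·111.27)²) = √(0.111529 + 3.878848) = 1.9976 km
P2: √((0.0107·111.32)² + (0.0116·111.27)²) = √(1.418776 + 1.665989) = 1.7564 km
P3: √((-0.0104·111.32)² + (-0.0063·111.27)²) = √(1.340334 + 0.491402) = 1.3534 km
P4: √((0.0112·111.32)² + (0.0082·111.27)²) = √(1.554470 + 0.832499) = 1.5450 km
P5: √((-0.0142·111.32)² + (-0.0122·111.27)²) = √(2.498752 + 1.842790) = 2.0836 km
P6: √((-0.0209·111.32)² + (-0.0079·111.27)²) = √(5.413012 + 0.772699) = 2.4871 km
P7: √((0.0021·111.32)² + (0.0120·111.27)²) = √(0.054649 + 1.782866) = 1.3555 km
P8: √((-0.0019·111.32)² + (-0.0240·111.27)²) = √(0.044736 + 7.131463) = 2.6788 km
P9: √((0.0156·111.32)² + (0.0075·111.27)²) = √(3.015752 + 0.696432) = 1.9267 km
P10: √((0.0100·111.32)² + (-0.0046·111.27)²) = √(1.239214 + 0.261982) = 1.2252 km
P11: √((0.0122·111.32)² + (-0.0249·111.27)²) = √(1.844446 + 7.676352) = 3.0856 km
P12: √((-0.0050·111.32)² + (0.0146·111.27)²) = √(0.309804 + 2.639137) = 1.7172 km
P13: √((-0.0047·111.32)² + (-0.0165·111.27)²) = √(0.273742 + 3.370731) = 1.9091 km
P14: √((-0.0165·111.32)² + (0.0000·111.27)²) = √(3.373761 + 0.000000) = 1.8368 km
Minimum: P10 at 1.2252 km.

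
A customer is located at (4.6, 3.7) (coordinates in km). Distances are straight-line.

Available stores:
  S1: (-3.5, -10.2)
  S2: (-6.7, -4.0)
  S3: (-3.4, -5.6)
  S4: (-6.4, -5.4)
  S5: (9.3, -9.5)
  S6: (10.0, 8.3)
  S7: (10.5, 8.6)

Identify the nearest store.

Distances from (4.6, 3.7):
S1: √((-8.1)² + (-13.9)²) = √(65.610 + 193.210) = 16.1 km
S2: √((-11.3)² + (-7.7)²) = √(127.690 + 59.290) = 13.7 km
S3: √((-8.0)² + (-9.3)²) = √(64.000 + 86.490) = 12.3 km
S4: √((-11.0)² + (-9.1)²) = √(121.000 + 82.810) = 14.3 km
S5: √((4.7)² + (-13.2)²) = √(22.090 + 174.240) = 14.0 km
S6: √((5.4)² + (4.6)²) = √(29.160 + 21.160) = 7.1 km
S7: √((5.9)² + (4.9)²) = √(34.810 + 24.010) = 7.7 km
Minimum: S6 at 7.1 km.

S6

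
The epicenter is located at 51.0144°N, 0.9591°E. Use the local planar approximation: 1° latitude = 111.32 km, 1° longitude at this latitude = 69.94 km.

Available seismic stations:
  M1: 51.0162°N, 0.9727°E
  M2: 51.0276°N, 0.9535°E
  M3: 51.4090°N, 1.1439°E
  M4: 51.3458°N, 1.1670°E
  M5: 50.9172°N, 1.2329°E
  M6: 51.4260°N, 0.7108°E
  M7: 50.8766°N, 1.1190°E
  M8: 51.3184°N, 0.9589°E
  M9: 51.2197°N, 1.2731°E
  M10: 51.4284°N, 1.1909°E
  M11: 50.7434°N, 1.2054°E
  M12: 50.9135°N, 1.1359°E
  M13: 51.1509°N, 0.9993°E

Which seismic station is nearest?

Distances from 51.0144°N, 0.9591°E:
M1: √((0.0018·111.32)² + (0.0136·69.94)²) = √(0.040151 + 0.904751) = 0.9721 km
M2: √((0.0132·111.32)² + (-0.0056·69.94)²) = √(2.159207 + 0.153401) = 1.5207 km
M3: √((0.3946·111.32)² + (0.1848·69.94)²) = √(1929.570084 + 167.053350) = 45.7889 km
M4: √((0.3314·111.32)² + (0.2079·69.94)²) = √(1360.978936 + 211.426896) = 39.6536 km
M5: √((-0.0972·111.32)² + (0.2738·69.94)²) = √(117.078979 + 366.706108) = 21.9951 km
M6: √((0.4116·111.32)² + (-0.2483·69.94)²) = √(2099.409352 + 301.581499) = 48.9999 km
M7: √((-0.1378·111.32)² + (0.1599·69.94)²) = √(235.312409 + 125.068570) = 18.9837 km
M8: √((0.3040·111.32)² + (-0.0002·69.94)²) = √(1145.232232 + 0.000196) = 33.8413 km
M9: √((0.2053·111.32)² + (0.3140·69.94)²) = √(522.305133 + 482.292549) = 31.6954 km
M10: √((0.4140·111.32)² + (0.2318·69.94)²) = √(2123.963639 + 262.831927) = 48.8548 km
M11: √((-0.2710·111.32)² + (0.2463·69.94)²) = √(910.091330 + 296.742724) = 34.7395 km
M12: √((-0.1009·111.32)² + (0.1768·69.94)²) = √(126.162047 + 152.902919) = 16.7052 km
M13: √((0.1365·111.32)² + (0.0402·69.94)²) = √(230.893495 + 7.905027) = 15.4531 km
Minimum: M1 at 0.9721 km.

M1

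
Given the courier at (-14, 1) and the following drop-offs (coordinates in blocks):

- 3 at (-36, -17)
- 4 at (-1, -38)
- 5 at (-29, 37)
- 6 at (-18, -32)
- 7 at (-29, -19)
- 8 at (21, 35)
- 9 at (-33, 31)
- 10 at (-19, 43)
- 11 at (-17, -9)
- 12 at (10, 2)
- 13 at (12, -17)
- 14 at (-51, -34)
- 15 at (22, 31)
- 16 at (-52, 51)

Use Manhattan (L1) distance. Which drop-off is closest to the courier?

11

Distances from (-14, 1):
3: 40 blocks
4: 52 blocks
5: 51 blocks
6: 37 blocks
7: 35 blocks
8: 69 blocks
9: 49 blocks
10: 47 blocks
11: 13 blocks
12: 25 blocks
13: 44 blocks
14: 72 blocks
15: 66 blocks
16: 88 blocks
Minimum: 11 at 13 blocks.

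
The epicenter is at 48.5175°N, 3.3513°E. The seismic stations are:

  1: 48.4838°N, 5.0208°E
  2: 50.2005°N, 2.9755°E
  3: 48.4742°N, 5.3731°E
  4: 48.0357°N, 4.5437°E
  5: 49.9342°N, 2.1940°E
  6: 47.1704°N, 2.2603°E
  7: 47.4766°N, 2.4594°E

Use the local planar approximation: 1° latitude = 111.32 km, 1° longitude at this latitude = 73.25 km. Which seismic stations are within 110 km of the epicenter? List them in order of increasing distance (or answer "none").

4

Distances from 48.5175°N, 3.3513°E:
1: √((-0.0337·111.32)² + (1.6695·73.25)²) = √(14.073632 + 14955.058108) = 122.3484 km
2: √((1.6830·111.32)² + (-0.3758·73.25)²) = √(35100.607034 + 757.754998) = 189.3630 km
3: √((-0.0433·111.32)² + (2.0218·73.25)²) = √(23.233904 + 21932.676980) = 148.1753 km
4: √((-0.4818·111.32)² + (1.1924·73.25)²) = √(2876.603382 + 7628.852055) = 102.4961 km
5: √((1.4167·111.32)² + (-1.1573·73.25)²) = √(24871.511727 + 7186.330131) = 179.0470 km
6: √((-1.3471·111.32)² + (-1.0910·73.25)²) = √(22487.753267 + 6386.527098) = 169.9243 km
7: √((-1.0409·111.32)² + (-0.8919·73.25)²) = √(13426.549348 + 4268.227758) = 133.0217 km
Threshold 110 km: 4 (102.4961 km) is within range.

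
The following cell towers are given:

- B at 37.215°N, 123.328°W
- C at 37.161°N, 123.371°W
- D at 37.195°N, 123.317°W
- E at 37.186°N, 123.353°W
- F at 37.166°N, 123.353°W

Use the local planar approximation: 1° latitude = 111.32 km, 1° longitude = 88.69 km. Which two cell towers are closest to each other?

Pairwise distances:
C–F: 1.691 km
E–F: 2.226 km
B–D: 2.431 km
C–E: 3.208 km
D–E: 3.346 km
B–E: 3.916 km
D–F: 4.540 km
B–F: 5.888 km
C–D: 6.104 km
B–C: 7.119 km
Closest pair: C–F at 1.691 km.

C and F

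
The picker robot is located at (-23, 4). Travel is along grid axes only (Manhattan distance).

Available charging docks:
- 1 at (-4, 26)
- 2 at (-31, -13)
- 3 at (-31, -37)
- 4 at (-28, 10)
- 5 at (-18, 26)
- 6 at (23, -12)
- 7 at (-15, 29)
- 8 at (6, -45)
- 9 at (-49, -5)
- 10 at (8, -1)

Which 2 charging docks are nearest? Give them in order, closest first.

Distances from (-23, 4):
1: 41
2: 25
3: 49
4: 11
5: 27
6: 62
7: 33
8: 78
9: 35
10: 36
Sorted: 4 (11) < 2 (25) < 5 (27) < 7 (33) < …

4, 2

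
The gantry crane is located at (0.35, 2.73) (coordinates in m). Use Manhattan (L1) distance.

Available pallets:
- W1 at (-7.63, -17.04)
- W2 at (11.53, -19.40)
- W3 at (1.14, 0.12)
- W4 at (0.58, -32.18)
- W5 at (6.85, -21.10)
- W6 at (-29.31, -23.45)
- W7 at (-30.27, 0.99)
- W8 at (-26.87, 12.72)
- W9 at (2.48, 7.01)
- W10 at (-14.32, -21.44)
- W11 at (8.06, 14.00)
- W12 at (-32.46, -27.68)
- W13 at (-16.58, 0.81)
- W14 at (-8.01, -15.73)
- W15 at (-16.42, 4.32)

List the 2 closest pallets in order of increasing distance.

W3, W9

Distances from (0.35, 2.73):
W1: |-7.98| + |-19.77| = 7.98 + 19.77 = 27.75 m
W2: |11.18| + |-22.13| = 11.18 + 22.13 = 33.31 m
W3: |0.79| + |-2.61| = 0.79 + 2.61 = 3.40 m
W4: |0.23| + |-34.91| = 0.23 + 34.91 = 35.14 m
W5: |6.50| + |-23.83| = 6.50 + 23.83 = 30.33 m
W6: |-29.66| + |-26.18| = 29.66 + 26.18 = 55.84 m
W7: |-30.62| + |-1.74| = 30.62 + 1.74 = 32.36 m
W8: |-27.22| + |9.99| = 27.22 + 9.99 = 37.21 m
W9: |2.13| + |4.28| = 2.13 + 4.28 = 6.41 m
W10: |-14.67| + |-24.17| = 14.67 + 24.17 = 38.84 m
W11: |7.71| + |11.27| = 7.71 + 11.27 = 18.98 m
W12: |-32.81| + |-30.41| = 32.81 + 30.41 = 63.22 m
W13: |-16.93| + |-1.92| = 16.93 + 1.92 = 18.85 m
W14: |-8.36| + |-18.46| = 8.36 + 18.46 = 26.82 m
W15: |-16.77| + |1.59| = 16.77 + 1.59 = 18.36 m
Sorted: W3 (3.40 m) < W9 (6.41 m) < W15 (18.36 m) < W13 (18.85 m) < …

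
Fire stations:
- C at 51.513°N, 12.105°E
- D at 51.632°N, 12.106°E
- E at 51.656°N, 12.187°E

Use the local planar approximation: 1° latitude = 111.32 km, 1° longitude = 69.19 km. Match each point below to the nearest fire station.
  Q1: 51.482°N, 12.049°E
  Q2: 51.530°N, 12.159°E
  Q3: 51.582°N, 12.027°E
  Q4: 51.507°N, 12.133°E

Q1 at 51.482°N, 12.049°E:
  C: √((0.031·111.32)² + (0.056·69.19)²) = √(11.90885 + 15.01284) = 5.189 km
  D: √((0.150·111.32)² + (0.057·69.19)²) = √(278.82320 + 15.55380) = 17.157 km
  E: √((0.174·111.32)² + (0.138·69.19)²) = √(375.18450 + 91.16851) = 21.595 km
  → nearest: C (5.189 km)
Q2 at 51.530°N, 12.159°E:
  C: √((-0.017·111.32)² + (-0.054·69.19)²) = √(3.58133 + 13.95964) = 4.188 km
  D: √((0.102·111.32)² + (-0.053·69.19)²) = √(128.92785 + 13.44740) = 11.932 km
  E: √((0.126·111.32)² + (0.028·69.19)²) = √(196.73765 + 3.75321) = 14.159 km
  → nearest: C (4.188 km)
Q3 at 51.582°N, 12.027°E:
  C: √((-0.069·111.32)² + (0.078·69.19)²) = √(58.99899 + 29.12567) = 9.387 km
  D: √((0.050·111.32)² + (0.079·69.19)²) = √(30.98036 + 29.87727) = 7.801 km
  E: √((0.074·111.32)² + (0.160·69.19)²) = √(67.85937 + 122.55376) = 13.799 km
  → nearest: D (7.801 km)
Q4 at 51.507°N, 12.133°E:
  C: √((0.006·111.32)² + (-0.028·69.19)²) = √(0.44612 + 3.75321) = 2.049 km
  D: √((0.125·111.32)² + (-0.027·69.19)²) = √(193.62722 + 3.48991) = 14.040 km
  E: √((0.149·111.32)² + (0.054·69.19)²) = √(275.11795 + 13.95964) = 17.002 km
  → nearest: C (2.049 km)

Q1→C; Q2→C; Q3→D; Q4→C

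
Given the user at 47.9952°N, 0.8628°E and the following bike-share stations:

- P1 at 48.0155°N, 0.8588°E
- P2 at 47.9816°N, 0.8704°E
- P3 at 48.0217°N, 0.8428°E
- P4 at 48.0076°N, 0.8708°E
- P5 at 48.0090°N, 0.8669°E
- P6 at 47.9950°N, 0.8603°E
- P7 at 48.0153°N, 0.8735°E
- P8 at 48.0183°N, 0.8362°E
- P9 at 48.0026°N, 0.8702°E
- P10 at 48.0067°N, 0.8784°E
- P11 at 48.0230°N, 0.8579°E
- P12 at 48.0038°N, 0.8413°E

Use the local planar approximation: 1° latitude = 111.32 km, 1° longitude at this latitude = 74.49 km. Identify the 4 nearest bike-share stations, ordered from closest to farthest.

P6, P9, P4, P5

Distances from 47.9952°N, 0.8628°E:
P1: 2.2794 km
P2: 1.6163 km
P3: 3.3048 km
P4: 1.5035 km
P5: 1.5663 km
P6: 0.1876 km
P7: 2.3753 km
P8: 3.2463 km
P9: 0.9912 km
P10: 1.7289 km
P11: 3.1161 km
P12: 1.8659 km
Sorted: P6 (0.1876 km) < P9 (0.9912 km) < P4 (1.5035 km) < P5 (1.5663 km) < P2 (1.6163 km) < P10 (1.7289 km) < …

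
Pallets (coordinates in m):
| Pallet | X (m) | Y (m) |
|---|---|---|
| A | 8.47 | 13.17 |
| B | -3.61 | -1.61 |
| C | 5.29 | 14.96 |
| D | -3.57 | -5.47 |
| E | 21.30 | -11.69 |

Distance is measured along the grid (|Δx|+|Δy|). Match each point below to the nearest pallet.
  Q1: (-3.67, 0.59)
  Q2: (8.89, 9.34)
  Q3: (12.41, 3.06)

Q1 at (-3.67, 0.59):
  A: |12.14| + |12.58| = 12.14 + 12.58 = 24.72 m
  B: |0.06| + |-2.20| = 0.06 + 2.20 = 2.26 m
  C: |8.96| + |14.37| = 8.96 + 14.37 = 23.33 m
  D: |0.10| + |-6.06| = 0.10 + 6.06 = 6.16 m
  E: |24.97| + |-12.28| = 24.97 + 12.28 = 37.25 m
  → nearest: B (2.26 m)
Q2 at (8.89, 9.34):
  A: |-0.42| + |3.83| = 0.42 + 3.83 = 4.25 m
  B: |-12.50| + |-10.95| = 12.50 + 10.95 = 23.45 m
  C: |-3.60| + |5.62| = 3.60 + 5.62 = 9.22 m
  D: |-12.46| + |-14.81| = 12.46 + 14.81 = 27.27 m
  E: |12.41| + |-21.03| = 12.41 + 21.03 = 33.44 m
  → nearest: A (4.25 m)
Q3 at (12.41, 3.06):
  A: |-3.94| + |10.11| = 3.94 + 10.11 = 14.05 m
  B: |-16.02| + |-4.67| = 16.02 + 4.67 = 20.69 m
  C: |-7.12| + |11.90| = 7.12 + 11.90 = 19.02 m
  D: |-15.98| + |-8.53| = 15.98 + 8.53 = 24.51 m
  E: |8.89| + |-14.75| = 8.89 + 14.75 = 23.64 m
  → nearest: A (14.05 m)

Q1→B; Q2→A; Q3→A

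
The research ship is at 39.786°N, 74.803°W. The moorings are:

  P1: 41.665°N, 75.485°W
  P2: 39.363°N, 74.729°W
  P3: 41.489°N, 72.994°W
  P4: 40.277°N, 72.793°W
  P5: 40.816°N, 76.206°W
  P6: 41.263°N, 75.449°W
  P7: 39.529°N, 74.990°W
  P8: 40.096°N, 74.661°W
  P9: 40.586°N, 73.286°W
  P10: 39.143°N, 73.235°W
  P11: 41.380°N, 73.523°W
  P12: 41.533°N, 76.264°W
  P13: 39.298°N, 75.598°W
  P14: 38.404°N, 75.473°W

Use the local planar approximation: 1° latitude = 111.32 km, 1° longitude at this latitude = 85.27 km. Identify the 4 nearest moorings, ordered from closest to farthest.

Distances from 39.786°N, 74.803°W:
P1: √((1.879·111.32)² + (-0.682·85.27)²) = √(43752.20604 + 3381.90400) = 217.104 km
P2: √((-0.423·111.32)² + (0.074·85.27)²) = √(2217.31365 + 39.81585) = 47.509 km
P3: √((1.703·111.32)² + (1.809·85.27)²) = √(35939.80292 + 23794.12067) = 244.405 km
P4: √((0.491·111.32)² + (2.010·85.27)²) = √(2987.51008 + 29375.45761) = 179.897 km
P5: √((1.030·111.32)² + (-1.403·85.27)²) = √(13146.82387 + 14312.24850) = 165.708 km
P6: √((1.477·111.32)² + (-0.646·85.27)²) = √(27033.81802 + 3034.29333) = 173.402 km
P7: √((-0.257·111.32)² + (-0.187·85.27)²) = √(818.48861 + 254.25865) = 32.753 km
P8: √((0.310·111.32)² + (0.142·85.27)²) = √(1190.88488 + 146.61190) = 36.572 km
P9: √((0.800·111.32)² + (1.517·85.27)²) = √(7930.97114 + 16732.60995) = 157.046 km
P10: √((-0.643·111.32)² + (1.568·85.27)²) = √(5123.51888 + 17876.58848) = 151.658 km
P11: √((1.594·111.32)² + (1.280·85.27)²) = √(31486.40153 + 11912.76200) = 208.325 km
P12: √((1.747·111.32)² + (-1.461·85.27)²) = √(37820.93013 + 15520.04435) = 230.957 km
P13: √((-0.488·111.32)² + (-0.795·85.27)²) = √(2951.11436 + 4595.43665) = 86.871 km
P14: √((-1.382·111.32)² + (-0.670·85.27)²) = √(23668.05018 + 3263.93973) = 164.110 km
Sorted: P7 (32.753 km) < P8 (36.572 km) < P2 (47.509 km) < P13 (86.871 km) < P10 (151.658 km) < P9 (157.046 km) < …

P7, P8, P2, P13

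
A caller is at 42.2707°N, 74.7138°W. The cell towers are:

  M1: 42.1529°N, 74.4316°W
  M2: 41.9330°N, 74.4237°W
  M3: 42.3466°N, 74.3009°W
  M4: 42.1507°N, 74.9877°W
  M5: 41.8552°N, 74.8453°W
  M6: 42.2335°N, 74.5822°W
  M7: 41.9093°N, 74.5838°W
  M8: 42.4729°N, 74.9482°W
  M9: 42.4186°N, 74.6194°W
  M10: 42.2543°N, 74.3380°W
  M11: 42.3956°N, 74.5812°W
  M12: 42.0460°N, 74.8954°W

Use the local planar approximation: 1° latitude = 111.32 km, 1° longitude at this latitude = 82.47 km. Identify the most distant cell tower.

M5

Distances from 42.2707°N, 74.7138°W:
M1: 26.7133 km
M2: 44.5601 km
M3: 35.0844 km
M4: 26.2429 km
M5: 47.5078 km
M6: 11.6163 km
M7: 41.6351 km
M8: 29.6705 km
M9: 18.2121 km
M10: 31.0460 km
M11: 17.6891 km
M12: 29.1544 km
Maximum: M5 at 47.5078 km.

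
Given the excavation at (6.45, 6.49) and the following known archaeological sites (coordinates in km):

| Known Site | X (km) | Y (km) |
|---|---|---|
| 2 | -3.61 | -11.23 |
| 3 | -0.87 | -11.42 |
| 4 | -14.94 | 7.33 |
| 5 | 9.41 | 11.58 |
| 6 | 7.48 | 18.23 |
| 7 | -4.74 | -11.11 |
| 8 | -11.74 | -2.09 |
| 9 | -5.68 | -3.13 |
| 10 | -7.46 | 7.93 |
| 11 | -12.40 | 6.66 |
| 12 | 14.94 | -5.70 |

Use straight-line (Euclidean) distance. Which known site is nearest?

Distances from (6.45, 6.49):
2: 20.38 km
3: 19.35 km
4: 21.41 km
5: 5.89 km
6: 11.79 km
7: 20.86 km
8: 20.11 km
9: 15.48 km
10: 13.98 km
11: 18.85 km
12: 14.86 km
Minimum: 5 at 5.89 km.

5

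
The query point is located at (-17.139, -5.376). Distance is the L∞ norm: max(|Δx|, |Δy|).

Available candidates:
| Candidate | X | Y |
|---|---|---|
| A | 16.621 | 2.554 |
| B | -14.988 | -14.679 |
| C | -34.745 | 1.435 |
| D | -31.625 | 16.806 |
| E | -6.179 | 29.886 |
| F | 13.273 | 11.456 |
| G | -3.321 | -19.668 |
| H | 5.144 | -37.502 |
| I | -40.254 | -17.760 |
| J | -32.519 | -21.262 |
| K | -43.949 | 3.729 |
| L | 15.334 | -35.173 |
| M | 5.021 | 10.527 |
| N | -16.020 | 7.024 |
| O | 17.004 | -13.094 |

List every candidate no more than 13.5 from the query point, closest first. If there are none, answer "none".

B, N

Distances from (-17.139, -5.376):
A: 33.760
B: 9.303
C: 17.606
D: 22.182
E: 35.262
F: 30.412
G: 14.292
H: 32.126
I: 23.115
J: 15.886
K: 26.810
L: 32.473
M: 22.160
N: 12.400
O: 34.143
Threshold 13.5: B (9.303), N (12.400) are within range.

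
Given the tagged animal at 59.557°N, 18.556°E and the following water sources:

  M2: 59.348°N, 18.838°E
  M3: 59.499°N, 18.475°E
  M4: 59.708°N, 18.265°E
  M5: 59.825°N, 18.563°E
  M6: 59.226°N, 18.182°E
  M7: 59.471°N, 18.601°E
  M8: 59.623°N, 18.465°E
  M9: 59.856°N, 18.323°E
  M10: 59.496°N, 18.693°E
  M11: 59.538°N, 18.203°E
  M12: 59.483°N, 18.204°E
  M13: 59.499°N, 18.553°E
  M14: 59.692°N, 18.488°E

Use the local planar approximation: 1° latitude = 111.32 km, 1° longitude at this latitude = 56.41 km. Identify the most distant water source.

M6

Distances from 59.557°N, 18.556°E:
M2: 28.184 km
M3: 7.910 km
M4: 23.495 km
M5: 29.836 km
M6: 42.459 km
M7: 9.904 km
M8: 8.963 km
M9: 35.786 km
M10: 10.288 km
M11: 20.025 km
M12: 21.497 km
M13: 6.459 km
M14: 15.510 km
Maximum: M6 at 42.459 km.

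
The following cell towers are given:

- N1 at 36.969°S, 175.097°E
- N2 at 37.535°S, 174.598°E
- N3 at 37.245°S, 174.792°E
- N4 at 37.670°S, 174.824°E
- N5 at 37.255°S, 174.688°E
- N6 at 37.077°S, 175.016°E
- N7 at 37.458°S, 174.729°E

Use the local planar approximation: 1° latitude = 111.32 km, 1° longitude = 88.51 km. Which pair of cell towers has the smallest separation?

N3 and N5

Pairwise distances:
N3–N5: 9.272 km
N1–N6: 13.998 km
N2–N7: 14.419 km
N5–N7: 22.887 km
N3–N7: 24.358 km
N2–N4: 25.020 km
N4–N7: 25.053 km
N3–N6: 27.255 km
N2–N5: 32.171 km
N5–N6: 35.149 km
N2–N3: 36.565 km
N1–N3: 40.899 km
N3–N4: 47.396 km
N4–N5: 47.740 km
N1–N5: 48.209 km
N6–N7: 49.438 km
N2–N6: 62.994 km
N1–N7: 63.436 km
N4–N6: 68.165 km
N1–N2: 76.945 km
N1–N4: 81.691 km
Closest pair: N3–N5 at 9.272 km.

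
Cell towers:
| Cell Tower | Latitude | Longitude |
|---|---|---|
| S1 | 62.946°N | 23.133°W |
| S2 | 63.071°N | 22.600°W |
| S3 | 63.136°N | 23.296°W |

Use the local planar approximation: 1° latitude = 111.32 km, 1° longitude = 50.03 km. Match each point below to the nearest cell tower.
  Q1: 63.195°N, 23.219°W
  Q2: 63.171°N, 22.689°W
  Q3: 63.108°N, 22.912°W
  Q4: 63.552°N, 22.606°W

Q1→S3; Q2→S2; Q3→S2; Q4→S2

Q1 at 63.195°N, 23.219°W:
  S1: √((-0.249·111.32)² + (0.086·50.03)²) = √(768.32522 + 18.51219) = 28.051 km
  S2: √((-0.124·111.32)² + (0.619·50.03)²) = √(190.54158 + 959.05233) = 33.906 km
  S3: √((-0.059·111.32)² + (-0.077·50.03)²) = √(43.13705 + 14.84029) = 7.614 km
  → nearest: S3 (7.614 km)
Q2 at 63.171°N, 22.689°W:
  S1: √((-0.225·111.32)² + (-0.444·50.03)²) = √(627.35221 + 493.43159) = 33.478 km
  S2: √((-0.100·111.32)² + (0.089·50.03)²) = √(123.92142 + 19.82627) = 11.989 km
  S3: √((-0.035·111.32)² + (-0.607·50.03)²) = √(15.18037 + 922.22818) = 30.617 km
  → nearest: S2 (11.989 km)
Q3 at 63.108°N, 22.912°W:
  S1: √((-0.162·111.32)² + (-0.221·50.03)²) = √(325.21939 + 122.24907) = 21.153 km
  S2: √((-0.037·111.32)² + (0.312·50.03)²) = √(16.96484 + 243.65212) = 16.144 km
  S3: √((0.028·111.32)² + (-0.384·50.03)²) = √(9.71544 + 369.08250) = 19.463 km
  → nearest: S2 (16.144 km)
Q4 at 63.552°N, 22.606°W:
  S1: √((-0.606·111.32)² + (-0.527·50.03)²) = √(4550.84081 + 695.15594) = 72.429 km
  S2: √((-0.481·111.32)² + (0.006·50.03)²) = √(2867.05846 + 0.09011) = 53.546 km
  S3: √((-0.416·111.32)² + (-0.690·50.03)²) = √(2144.53460 + 1191.67873) = 57.760 km
  → nearest: S2 (53.546 km)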